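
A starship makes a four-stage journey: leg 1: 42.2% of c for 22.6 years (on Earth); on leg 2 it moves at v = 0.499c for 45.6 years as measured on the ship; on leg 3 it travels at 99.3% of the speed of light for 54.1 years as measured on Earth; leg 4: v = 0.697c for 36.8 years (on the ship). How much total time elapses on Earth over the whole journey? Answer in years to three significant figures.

Δt = 181 years

Leg 1: 22.6 years is already measured on Earth.
Leg 2: γ = 1/√(1 − 0.499²) = 1/√0.7510 = 1.154; Δt_2 = 1.154 × 45.6 = 52.62 years.
Leg 3: 54.1 years is already measured on Earth.
Leg 4: γ = 1/√(1 − 0.697²) = 1/√0.5142 = 1.395; Δt_4 = 1.395 × 36.8 = 51.32 years.
Total: 22.60 + 52.62 + 54.10 + 51.32 years.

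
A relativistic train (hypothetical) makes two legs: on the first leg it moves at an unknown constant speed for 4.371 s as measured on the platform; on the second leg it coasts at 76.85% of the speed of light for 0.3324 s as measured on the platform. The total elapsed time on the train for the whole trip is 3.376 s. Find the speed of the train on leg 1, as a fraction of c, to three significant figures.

β = 0.690

Leg 1: speed unknown; τ_1 = 4.371/γ_1.
Leg 2: β = 0.7685; γ = 1/√(1 − 0.7685²) = 1/√0.4094 = 1.563; τ_2 = 0.3324/1.563 = 0.2127 s.
Total proper time: τ_1 + 0.2127 = 3.376, so τ_1 = 3.376 − 0.2127 = 3.163 s.
γ_1 = 4.371/3.163 = 1.382; β = √(1 − 1/γ²) = √0.4763.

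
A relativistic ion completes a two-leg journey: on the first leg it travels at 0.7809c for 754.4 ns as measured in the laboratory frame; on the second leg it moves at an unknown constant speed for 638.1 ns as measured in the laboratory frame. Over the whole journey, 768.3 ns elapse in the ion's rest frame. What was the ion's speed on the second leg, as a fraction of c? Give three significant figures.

Leg 1: γ = 1/√(1 − 0.7809²) = 1/√0.3902 = 1.601; τ_1 = 754.4/1.601 = 471.2 ns.
Leg 2: speed unknown; τ_2 = 638.1/γ_2.
Total proper time: 471.2 + τ_2 = 768.3, so τ_2 = 768.3 − 471.2 = 297.1 ns.
γ_2 = 638.1/297.1 = 2.148; β = √(1 − 1/γ²) = √0.7833.

β = 0.885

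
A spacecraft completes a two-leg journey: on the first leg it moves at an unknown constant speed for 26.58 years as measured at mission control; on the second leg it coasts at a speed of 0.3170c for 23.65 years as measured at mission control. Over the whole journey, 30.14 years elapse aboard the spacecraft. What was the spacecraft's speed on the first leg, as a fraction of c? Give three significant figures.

Leg 1: speed unknown; τ_1 = 26.58/γ_1.
Leg 2: γ = 1/√(1 − 0.3170²) = 1/√0.8995 = 1.054; τ_2 = 23.65/1.054 = 22.43 years.
Total proper time: τ_1 + 22.43 = 30.14, so τ_1 = 30.14 − 22.43 = 7.710 years.
γ_1 = 26.58/7.710 = 3.448; β = √(1 − 1/γ²) = √0.9159.

β = 0.957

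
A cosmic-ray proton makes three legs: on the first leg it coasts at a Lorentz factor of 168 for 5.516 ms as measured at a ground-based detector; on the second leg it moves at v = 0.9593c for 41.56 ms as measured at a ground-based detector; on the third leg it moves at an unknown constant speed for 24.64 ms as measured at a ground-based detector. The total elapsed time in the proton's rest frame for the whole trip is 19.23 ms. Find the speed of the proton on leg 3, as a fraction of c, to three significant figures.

Leg 1: γ = 168; τ_1 = 5.516/168.0 = 0.03283 ms.
Leg 2: γ = 1/√(1 − 0.9593²) = 1/√0.07974 = 3.541; τ_2 = 41.56/3.541 = 11.74 ms.
Leg 3: speed unknown; τ_3 = 24.64/γ_3.
Total proper time: 0.03283 + 11.74 + τ_3 = 19.23, so τ_3 = 19.23 − 11.77 = 7.461 ms.
γ_3 = 24.64/7.461 = 3.302; β = √(1 − 1/γ²) = √0.9083.

β = 0.953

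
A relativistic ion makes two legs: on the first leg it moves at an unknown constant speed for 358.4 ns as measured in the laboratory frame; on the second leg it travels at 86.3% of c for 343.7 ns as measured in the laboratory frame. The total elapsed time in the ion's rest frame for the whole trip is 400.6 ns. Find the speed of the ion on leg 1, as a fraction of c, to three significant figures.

Leg 1: speed unknown; τ_1 = 358.4/γ_1.
Leg 2: β = 0.863; γ = 1/√(1 − 0.863²) = 1/√0.2552 = 1.979; τ_2 = 343.7/1.979 = 173.6 ns.
Total proper time: τ_1 + 173.6 = 400.6, so τ_1 = 400.6 − 173.6 = 227.0 ns.
γ_1 = 358.4/227.0 = 1.579; β = √(1 − 1/γ²) = √0.5990.

β = 0.774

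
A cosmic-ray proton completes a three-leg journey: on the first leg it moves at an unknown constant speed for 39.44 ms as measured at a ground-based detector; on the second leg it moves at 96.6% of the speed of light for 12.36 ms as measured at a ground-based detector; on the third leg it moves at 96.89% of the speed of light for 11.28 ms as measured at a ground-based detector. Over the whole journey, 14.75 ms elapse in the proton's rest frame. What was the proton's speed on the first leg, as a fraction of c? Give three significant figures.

Leg 1: speed unknown; τ_1 = 39.44/γ_1.
Leg 2: β = 0.966; γ = 1/√(1 − 0.966²) = 1/√0.06684 = 3.868; τ_2 = 12.36/3.868 = 3.196 ms.
Leg 3: β = 0.9689; γ = 1/√(1 − 0.9689²) = 1/√0.06123 = 4.041; τ_3 = 11.28/4.041 = 2.791 ms.
Total proper time: τ_1 + 3.196 + 2.791 = 14.75, so τ_1 = 14.75 − 5.987 = 8.763 ms.
γ_1 = 39.44/8.763 = 4.501; β = √(1 − 1/γ²) = √0.9506.

β = 0.975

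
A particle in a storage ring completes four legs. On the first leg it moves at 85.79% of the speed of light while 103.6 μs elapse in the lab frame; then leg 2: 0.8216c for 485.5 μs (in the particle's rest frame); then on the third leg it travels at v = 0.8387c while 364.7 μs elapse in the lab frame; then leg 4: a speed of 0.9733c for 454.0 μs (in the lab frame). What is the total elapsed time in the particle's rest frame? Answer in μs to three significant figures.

τ = 842 μs

Leg 1: β = 0.8579; γ = 1/√(1 − 0.8579²) = 1/√0.2640 = 1.946; τ_1 = 103.6/1.946 = 53.23 μs.
Leg 2: 485.5 μs is already measured in the particle's rest frame.
Leg 3: γ = 1/√(1 − 0.8387²) = 1/√0.2966 = 1.836; τ_3 = 364.7/1.836 = 198.6 μs.
Leg 4: γ = 1/√(1 − 0.9733²) = 1/√0.05269 = 4.357; τ_4 = 454.0/4.357 = 104.2 μs.
Total: 53.23 + 485.5 + 198.6 + 104.2 μs.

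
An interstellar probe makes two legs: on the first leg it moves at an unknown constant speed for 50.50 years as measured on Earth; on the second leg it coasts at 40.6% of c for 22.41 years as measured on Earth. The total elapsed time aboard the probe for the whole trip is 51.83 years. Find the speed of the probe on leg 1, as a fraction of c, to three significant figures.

β = 0.784

Leg 1: speed unknown; τ_1 = 50.50/γ_1.
Leg 2: β = 0.406; γ = 1/√(1 − 0.406²) = 1/√0.8352 = 1.094; τ_2 = 22.41/1.094 = 20.48 years.
Total proper time: τ_1 + 20.48 = 51.83, so τ_1 = 51.83 − 20.48 = 31.35 years.
γ_1 = 50.50/31.35 = 1.611; β = √(1 − 1/γ²) = √0.6146.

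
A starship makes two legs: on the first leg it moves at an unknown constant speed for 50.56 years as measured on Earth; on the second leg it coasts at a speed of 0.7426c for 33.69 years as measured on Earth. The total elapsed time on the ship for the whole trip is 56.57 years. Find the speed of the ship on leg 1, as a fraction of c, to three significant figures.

Leg 1: speed unknown; τ_1 = 50.56/γ_1.
Leg 2: γ = 1/√(1 − 0.7426²) = 1/√0.4485 = 1.493; τ_2 = 33.69/1.493 = 22.56 years.
Total proper time: τ_1 + 22.56 = 56.57, so τ_1 = 56.57 − 22.56 = 34.01 years.
γ_1 = 50.56/34.01 = 1.487; β = √(1 − 1/γ²) = √0.5476.

β = 0.740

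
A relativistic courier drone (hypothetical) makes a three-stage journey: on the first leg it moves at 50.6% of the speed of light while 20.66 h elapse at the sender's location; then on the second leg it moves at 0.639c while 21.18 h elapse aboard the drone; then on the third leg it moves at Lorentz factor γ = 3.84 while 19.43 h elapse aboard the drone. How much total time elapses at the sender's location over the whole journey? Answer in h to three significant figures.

Δt = 123 h

Leg 1: 20.66 h is already measured at the sender's location.
Leg 2: γ = 1/√(1 − 0.639²) = 1/√0.5917 = 1.300; Δt_2 = 1.300 × 21.18 = 27.53 h.
Leg 3: γ = 3.84; Δt_3 = 3.840 × 19.43 = 74.61 h.
Total: 20.66 + 27.53 + 74.61 h.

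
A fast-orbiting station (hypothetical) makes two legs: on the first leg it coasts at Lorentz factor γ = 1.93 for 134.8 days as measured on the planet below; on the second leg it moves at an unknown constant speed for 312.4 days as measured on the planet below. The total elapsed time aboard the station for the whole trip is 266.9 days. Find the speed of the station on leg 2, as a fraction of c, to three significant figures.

β = 0.776

Leg 1: γ = 1.93; τ_1 = 134.8/1.930 = 69.84 days.
Leg 2: speed unknown; τ_2 = 312.4/γ_2.
Total proper time: 69.84 + τ_2 = 266.9, so τ_2 = 266.9 − 69.84 = 197.1 days.
γ_2 = 312.4/197.1 = 1.585; β = √(1 − 1/γ²) = √0.6021.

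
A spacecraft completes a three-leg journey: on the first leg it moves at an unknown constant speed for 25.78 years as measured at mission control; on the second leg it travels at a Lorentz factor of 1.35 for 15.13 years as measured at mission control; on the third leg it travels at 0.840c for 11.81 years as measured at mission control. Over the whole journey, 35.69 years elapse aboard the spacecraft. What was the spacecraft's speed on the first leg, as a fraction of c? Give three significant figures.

Leg 1: speed unknown; τ_1 = 25.78/γ_1.
Leg 2: γ = 1.35; τ_2 = 15.13/1.350 = 11.21 years.
Leg 3: γ = 1/√(1 − 0.840²) = 1/√0.2944 = 1.843; τ_3 = 11.81/1.843 = 6.408 years.
Total proper time: τ_1 + 11.21 + 6.408 = 35.69, so τ_1 = 35.69 − 17.62 = 18.07 years.
γ_1 = 25.78/18.07 = 1.426; β = √(1 − 1/γ²) = √0.5084.

β = 0.713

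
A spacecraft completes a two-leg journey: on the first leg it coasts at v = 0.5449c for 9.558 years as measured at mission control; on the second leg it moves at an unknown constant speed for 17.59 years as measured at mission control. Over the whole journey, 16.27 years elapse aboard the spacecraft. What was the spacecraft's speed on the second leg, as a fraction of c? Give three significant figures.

Leg 1: γ = 1/√(1 − 0.5449²) = 1/√0.7031 = 1.193; τ_1 = 9.558/1.193 = 8.014 years.
Leg 2: speed unknown; τ_2 = 17.59/γ_2.
Total proper time: 8.014 + τ_2 = 16.27, so τ_2 = 16.27 − 8.014 = 8.256 years.
γ_2 = 17.59/8.256 = 2.131; β = √(1 − 1/γ²) = √0.7797.

β = 0.883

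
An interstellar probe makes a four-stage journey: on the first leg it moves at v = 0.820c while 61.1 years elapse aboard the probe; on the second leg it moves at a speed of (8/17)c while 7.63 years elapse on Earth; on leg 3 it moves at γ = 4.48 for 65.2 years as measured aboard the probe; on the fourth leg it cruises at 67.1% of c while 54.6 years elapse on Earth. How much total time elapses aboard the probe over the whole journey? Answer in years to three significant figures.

Leg 1: 61.1 years is already measured aboard the probe.
Leg 2: γ = 1/√(1 − (8/17)²) = 17/15 ≈ 1.133; τ_2 = 7.63/1.133 = 6.732 years.
Leg 3: 65.2 years is already measured aboard the probe.
Leg 4: β = 0.671; γ = 1/√(1 − 0.671²) = 1/√0.5498 = 1.349; τ_4 = 54.6/1.349 = 40.48 years.
Total: 61.10 + 6.732 + 65.20 + 40.48 years.

τ = 174 years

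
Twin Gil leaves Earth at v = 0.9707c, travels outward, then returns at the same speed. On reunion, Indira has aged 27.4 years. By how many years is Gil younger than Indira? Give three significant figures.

γ = 1/√(1 − 0.9707²) = 1/√0.05774 = 4.162
Gil's elapsed proper time: τ = 27.4/4.162 = 6.584 years.
Age gap = Δt − τ = 27.4 − 6.584 years.

Δt − τ = 20.8 years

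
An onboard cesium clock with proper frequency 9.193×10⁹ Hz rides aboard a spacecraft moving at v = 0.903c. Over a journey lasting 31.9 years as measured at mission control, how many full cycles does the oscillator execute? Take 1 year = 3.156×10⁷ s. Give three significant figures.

γ = 1/√(1 − 0.903²) = 1/√0.1846 = 2.328
The oscillator's own cycle count is N = f × τ where τ is the proper time aboard the spacecraft. τ = Δt/γ = 31.9/2.328 = 13.71 years = 4.325×10⁸ s.
N = 9.193×10⁹ × 4.325×10⁸ = 3.976×10¹⁸.

N = 3.98×10¹⁸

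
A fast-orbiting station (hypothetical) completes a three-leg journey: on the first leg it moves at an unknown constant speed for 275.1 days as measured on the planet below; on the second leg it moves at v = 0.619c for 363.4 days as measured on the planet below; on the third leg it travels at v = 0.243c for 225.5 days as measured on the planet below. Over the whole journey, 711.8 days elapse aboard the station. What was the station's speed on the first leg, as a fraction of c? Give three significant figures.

β = 0.656

Leg 1: speed unknown; τ_1 = 275.1/γ_1.
Leg 2: γ = 1/√(1 − 0.619²) = 1/√0.6168 = 1.273; τ_2 = 363.4/1.273 = 285.4 days.
Leg 3: γ = 1/√(1 − 0.243²) = 1/√0.9410 = 1.031; τ_3 = 225.5/1.031 = 218.7 days.
Total proper time: τ_1 + 285.4 + 218.7 = 711.8, so τ_1 = 711.8 − 504.2 = 207.6 days.
γ_1 = 275.1/207.6 = 1.325; β = √(1 − 1/γ²) = √0.4303.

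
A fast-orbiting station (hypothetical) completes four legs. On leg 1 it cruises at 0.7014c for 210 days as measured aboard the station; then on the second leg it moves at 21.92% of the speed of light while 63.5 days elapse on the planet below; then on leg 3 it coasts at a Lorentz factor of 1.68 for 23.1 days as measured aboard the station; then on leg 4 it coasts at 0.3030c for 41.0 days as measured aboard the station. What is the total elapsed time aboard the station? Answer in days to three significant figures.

τ = 336 days

Leg 1: 210 days is already measured aboard the station.
Leg 2: β = 0.2192; γ = 1/√(1 − 0.2192²) = 1/√0.9520 = 1.025; τ_2 = 63.5/1.025 = 61.96 days.
Leg 3: 23.1 days is already measured aboard the station.
Leg 4: 41.0 days is already measured aboard the station.
Total: 210.0 + 61.96 + 23.10 + 41.00 days.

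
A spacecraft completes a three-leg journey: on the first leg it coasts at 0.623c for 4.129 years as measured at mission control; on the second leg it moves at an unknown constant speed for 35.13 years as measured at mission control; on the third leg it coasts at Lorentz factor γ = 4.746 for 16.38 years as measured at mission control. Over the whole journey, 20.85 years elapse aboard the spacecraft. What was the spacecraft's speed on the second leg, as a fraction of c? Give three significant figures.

Leg 1: γ = 1/√(1 − 0.623²) = 1/√0.6119 = 1.278; τ_1 = 4.129/1.278 = 3.230 years.
Leg 2: speed unknown; τ_2 = 35.13/γ_2.
Leg 3: γ = 4.746; τ_3 = 16.38/4.746 = 3.451 years.
Total proper time: 3.230 + τ_2 + 3.451 = 20.85, so τ_2 = 20.85 − 6.681 = 14.17 years.
γ_2 = 35.13/14.17 = 2.479; β = √(1 − 1/γ²) = √0.8373.

β = 0.915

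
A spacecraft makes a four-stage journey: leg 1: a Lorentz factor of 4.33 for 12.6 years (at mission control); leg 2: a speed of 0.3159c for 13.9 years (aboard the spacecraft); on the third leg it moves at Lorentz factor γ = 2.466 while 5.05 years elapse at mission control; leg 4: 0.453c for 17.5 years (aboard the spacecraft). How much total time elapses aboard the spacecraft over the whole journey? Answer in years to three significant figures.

τ = 36.4 years

Leg 1: γ = 4.33; τ_1 = 12.6/4.330 = 2.910 years.
Leg 2: 13.9 years is already measured aboard the spacecraft.
Leg 3: γ = 2.466; τ_3 = 5.05/2.466 = 2.048 years.
Leg 4: 17.5 years is already measured aboard the spacecraft.
Total: 2.910 + 13.90 + 2.048 + 17.50 years.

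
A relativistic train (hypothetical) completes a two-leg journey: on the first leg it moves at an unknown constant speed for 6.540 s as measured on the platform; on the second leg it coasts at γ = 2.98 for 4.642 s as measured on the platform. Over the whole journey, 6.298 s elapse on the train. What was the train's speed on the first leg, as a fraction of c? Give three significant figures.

Leg 1: speed unknown; τ_1 = 6.540/γ_1.
Leg 2: γ = 2.98; τ_2 = 4.642/2.980 = 1.558 s.
Total proper time: τ_1 + 1.558 = 6.298, so τ_1 = 6.298 − 1.558 = 4.740 s.
γ_1 = 6.540/4.740 = 1.380; β = √(1 − 1/γ²) = √0.4746.

β = 0.689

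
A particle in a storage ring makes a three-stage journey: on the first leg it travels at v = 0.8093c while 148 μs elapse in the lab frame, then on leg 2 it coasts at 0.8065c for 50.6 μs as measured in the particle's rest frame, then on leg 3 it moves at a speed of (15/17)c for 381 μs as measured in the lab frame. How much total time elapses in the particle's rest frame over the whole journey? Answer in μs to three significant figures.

τ = 317 μs

Leg 1: γ = 1/√(1 − 0.8093²) = 1/√0.3450 = 1.702; τ_1 = 148/1.702 = 86.93 μs.
Leg 2: 50.6 μs is already measured in the particle's rest frame.
Leg 3: γ = 1/√(1 − (15/17)²) = 17/8 = 2.125; τ_3 = 381/2.125 = 179.3 μs.
Total: 86.93 + 50.60 + 179.3 μs.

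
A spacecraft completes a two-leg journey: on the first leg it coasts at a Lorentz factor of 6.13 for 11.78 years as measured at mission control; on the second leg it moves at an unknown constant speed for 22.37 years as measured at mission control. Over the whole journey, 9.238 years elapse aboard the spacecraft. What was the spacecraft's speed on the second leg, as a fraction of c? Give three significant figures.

β = 0.945

Leg 1: γ = 6.13; τ_1 = 11.78/6.130 = 1.922 years.
Leg 2: speed unknown; τ_2 = 22.37/γ_2.
Total proper time: 1.922 + τ_2 = 9.238, so τ_2 = 9.238 − 1.922 = 7.316 years.
γ_2 = 22.37/7.316 = 3.058; β = √(1 − 1/γ²) = √0.8930.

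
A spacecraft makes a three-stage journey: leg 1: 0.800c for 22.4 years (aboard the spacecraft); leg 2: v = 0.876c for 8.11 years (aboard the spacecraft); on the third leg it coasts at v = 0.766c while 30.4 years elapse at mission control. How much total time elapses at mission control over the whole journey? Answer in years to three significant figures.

Leg 1: γ = 1/√(1 − 0.800²) = 5/3 ≈ 1.667; Δt_1 = 1.667 × 22.4 = 37.33 years.
Leg 2: γ = 1/√(1 − 0.876²) = 1/√0.2326 = 2.073; Δt_2 = 2.073 × 8.11 = 16.81 years.
Leg 3: 30.4 years is already measured at mission control.
Total: 37.33 + 16.81 + 30.40 years.

Δt = 84.5 years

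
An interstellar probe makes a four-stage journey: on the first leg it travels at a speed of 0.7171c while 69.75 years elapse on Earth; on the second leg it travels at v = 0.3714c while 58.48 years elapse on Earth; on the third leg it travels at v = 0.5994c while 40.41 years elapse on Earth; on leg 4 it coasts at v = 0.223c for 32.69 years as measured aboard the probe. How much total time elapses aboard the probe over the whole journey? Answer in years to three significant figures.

τ = 168 years

Leg 1: γ = 1/√(1 − 0.7171²) = 1/√0.4858 = 1.435; τ_1 = 69.75/1.435 = 48.61 years.
Leg 2: γ = 1/√(1 − 0.3714²) = 1/√0.8621 = 1.077; τ_2 = 58.48/1.077 = 54.30 years.
Leg 3: γ = 1/√(1 − 0.5994²) = 1/√0.6407 = 1.249; τ_3 = 40.41/1.249 = 32.35 years.
Leg 4: 32.69 years is already measured aboard the probe.
Total: 48.61 + 54.30 + 32.35 + 32.69 years.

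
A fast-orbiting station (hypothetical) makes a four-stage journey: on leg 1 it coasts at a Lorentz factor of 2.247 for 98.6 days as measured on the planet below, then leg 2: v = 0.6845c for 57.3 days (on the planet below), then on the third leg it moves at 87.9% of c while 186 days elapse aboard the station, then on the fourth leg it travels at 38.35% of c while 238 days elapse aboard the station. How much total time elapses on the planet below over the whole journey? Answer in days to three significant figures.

Δt = 804 days

Leg 1: 98.6 days is already measured on the planet below.
Leg 2: 57.3 days is already measured on the planet below.
Leg 3: β = 0.879; γ = 1/√(1 − 0.879²) = 1/√0.2274 = 2.097; Δt_3 = 2.097 × 186 = 390.1 days.
Leg 4: β = 0.3835; γ = 1/√(1 − 0.3835²) = 1/√0.8529 = 1.083; Δt_4 = 1.083 × 238 = 257.7 days.
Total: 98.60 + 57.30 + 390.1 + 257.7 days.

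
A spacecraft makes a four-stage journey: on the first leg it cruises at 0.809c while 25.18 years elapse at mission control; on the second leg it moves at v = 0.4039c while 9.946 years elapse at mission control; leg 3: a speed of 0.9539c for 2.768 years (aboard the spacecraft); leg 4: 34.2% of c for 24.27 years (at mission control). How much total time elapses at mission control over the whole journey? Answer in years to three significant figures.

Leg 1: 25.18 years is already measured at mission control.
Leg 2: 9.946 years is already measured at mission control.
Leg 3: γ = 1/√(1 − 0.9539²) = 1/√0.09007 = 3.332; Δt_3 = 3.332 × 2.768 = 9.223 years.
Leg 4: 24.27 years is already measured at mission control.
Total: 25.18 + 9.946 + 9.223 + 24.27 years.

Δt = 68.6 years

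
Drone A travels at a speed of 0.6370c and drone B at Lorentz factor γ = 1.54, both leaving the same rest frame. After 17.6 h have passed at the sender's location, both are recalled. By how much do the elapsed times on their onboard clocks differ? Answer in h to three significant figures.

A: γ = 1/√(1 − 0.6370²) = 1/√0.5942 = 1.297; τ_A = 17.6/1.297 = 13.57 h.
B: γ = 1.54; τ_B = 17.6/1.540 = 11.43 h.

|τ_A − τ_B| = 2.14 h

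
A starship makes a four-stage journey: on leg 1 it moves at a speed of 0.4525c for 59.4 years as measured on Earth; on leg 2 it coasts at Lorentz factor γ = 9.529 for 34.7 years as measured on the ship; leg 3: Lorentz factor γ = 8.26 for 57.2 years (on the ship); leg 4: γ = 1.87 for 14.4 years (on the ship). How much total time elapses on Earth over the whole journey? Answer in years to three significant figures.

Leg 1: 59.4 years is already measured on Earth.
Leg 2: γ = 9.529; Δt_2 = 9.529 × 34.7 = 330.7 years.
Leg 3: γ = 8.26; Δt_3 = 8.260 × 57.2 = 472.5 years.
Leg 4: γ = 1.87; Δt_4 = 1.870 × 14.4 = 26.93 years.
Total: 59.40 + 330.7 + 472.5 + 26.93 years.

Δt = 889 years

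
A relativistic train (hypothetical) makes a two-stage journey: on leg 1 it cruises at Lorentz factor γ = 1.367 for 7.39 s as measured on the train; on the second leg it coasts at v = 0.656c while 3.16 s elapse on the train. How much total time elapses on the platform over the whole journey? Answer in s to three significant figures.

Δt = 14.3 s

Leg 1: γ = 1.367; Δt_1 = 1.367 × 7.39 = 10.10 s.
Leg 2: γ = 1/√(1 − 0.656²) = 1/√0.5697 = 1.325; Δt_2 = 1.325 × 3.16 = 4.187 s.
Total: 10.10 + 4.187 s.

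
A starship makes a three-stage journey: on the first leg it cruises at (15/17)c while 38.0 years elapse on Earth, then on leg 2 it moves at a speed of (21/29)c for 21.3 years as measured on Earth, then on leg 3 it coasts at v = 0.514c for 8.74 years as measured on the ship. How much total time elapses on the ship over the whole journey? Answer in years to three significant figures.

Leg 1: γ = 1/√(1 − (15/17)²) = 17/8 = 2.125; τ_1 = 38.0/2.125 = 17.88 years.
Leg 2: γ = 1/√(1 − (21/29)²) = 29/20 = 1.450; τ_2 = 21.3/1.450 = 14.69 years.
Leg 3: 8.74 years is already measured on the ship.
Total: 17.88 + 14.69 + 8.740 years.

τ = 41.3 years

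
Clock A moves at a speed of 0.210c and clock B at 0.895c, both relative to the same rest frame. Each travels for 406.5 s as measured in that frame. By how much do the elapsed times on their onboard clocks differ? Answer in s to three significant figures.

A: γ = 1/√(1 − 0.210²) = 1/√0.9559 = 1.023; τ_A = 406.5/1.023 = 397.4 s.
B: γ = 1/√(1 − 0.895²) = 1/√0.1990 = 2.242; τ_B = 406.5/2.242 = 181.3 s.

|τ_A − τ_B| = 216 s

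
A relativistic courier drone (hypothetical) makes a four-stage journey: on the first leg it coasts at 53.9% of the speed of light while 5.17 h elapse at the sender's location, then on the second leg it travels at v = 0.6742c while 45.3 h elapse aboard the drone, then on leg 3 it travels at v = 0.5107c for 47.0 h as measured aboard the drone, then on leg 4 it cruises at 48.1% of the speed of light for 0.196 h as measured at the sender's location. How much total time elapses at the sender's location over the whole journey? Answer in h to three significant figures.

Δt = 121 h

Leg 1: 5.17 h is already measured at the sender's location.
Leg 2: γ = 1/√(1 − 0.6742²) = 1/√0.5455 = 1.354; Δt_2 = 1.354 × 45.3 = 61.34 h.
Leg 3: γ = 1/√(1 − 0.5107²) = 1/√0.7392 = 1.163; Δt_3 = 1.163 × 47.0 = 54.67 h.
Leg 4: 0.196 h is already measured at the sender's location.
Total: 5.170 + 61.34 + 54.67 + 0.1960 h.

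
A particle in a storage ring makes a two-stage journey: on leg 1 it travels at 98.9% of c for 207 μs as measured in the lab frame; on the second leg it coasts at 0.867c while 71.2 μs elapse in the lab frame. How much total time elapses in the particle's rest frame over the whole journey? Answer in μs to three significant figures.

τ = 66.1 μs

Leg 1: β = 0.989; γ = 1/√(1 − 0.989²) = 1/√0.02188 = 6.761; τ_1 = 207/6.761 = 30.62 μs.
Leg 2: γ = 1/√(1 − 0.867²) = 1/√0.2483 = 2.007; τ_2 = 71.2/2.007 = 35.48 μs.
Total: 30.62 + 35.48 μs.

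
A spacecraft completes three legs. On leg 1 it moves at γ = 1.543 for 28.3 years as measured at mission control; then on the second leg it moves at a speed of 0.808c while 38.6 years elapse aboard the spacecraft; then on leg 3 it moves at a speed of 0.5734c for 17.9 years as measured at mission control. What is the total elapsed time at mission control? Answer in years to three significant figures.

Leg 1: 28.3 years is already measured at mission control.
Leg 2: γ = 1/√(1 − 0.808²) = 1/√0.3471 = 1.697; Δt_2 = 1.697 × 38.6 = 65.51 years.
Leg 3: 17.9 years is already measured at mission control.
Total: 28.30 + 65.51 + 17.90 years.

Δt = 112 years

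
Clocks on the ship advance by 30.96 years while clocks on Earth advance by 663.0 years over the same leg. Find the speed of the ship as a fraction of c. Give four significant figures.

β = 0.9989

The proper time is measured on the ship (both events occur at the ship's location); Δt is measured on Earth. γ = Δt/τ = 663.0/30.96 = 21.41.
β = √(1 − 1/γ²) = √(1 − 0.002181) = √0.9978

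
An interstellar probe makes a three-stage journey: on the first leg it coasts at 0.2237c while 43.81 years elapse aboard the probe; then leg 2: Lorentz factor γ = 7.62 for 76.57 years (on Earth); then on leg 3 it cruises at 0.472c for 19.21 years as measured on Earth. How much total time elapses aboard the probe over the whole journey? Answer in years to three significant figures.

Leg 1: 43.81 years is already measured aboard the probe.
Leg 2: γ = 7.62; τ_2 = 76.57/7.620 = 10.05 years.
Leg 3: γ = 1/√(1 − 0.472²) = 1/√0.7772 = 1.134; τ_3 = 19.21/1.134 = 16.94 years.
Total: 43.81 + 10.05 + 16.94 years.

τ = 70.8 years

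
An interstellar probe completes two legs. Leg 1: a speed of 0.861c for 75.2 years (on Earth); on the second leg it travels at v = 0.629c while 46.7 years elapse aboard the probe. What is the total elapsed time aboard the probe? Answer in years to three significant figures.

Leg 1: γ = 1/√(1 − 0.861²) = 1/√0.2587 = 1.966; τ_1 = 75.2/1.966 = 38.25 years.
Leg 2: 46.7 years is already measured aboard the probe.
Total: 38.25 + 46.70 years.

τ = 84.9 years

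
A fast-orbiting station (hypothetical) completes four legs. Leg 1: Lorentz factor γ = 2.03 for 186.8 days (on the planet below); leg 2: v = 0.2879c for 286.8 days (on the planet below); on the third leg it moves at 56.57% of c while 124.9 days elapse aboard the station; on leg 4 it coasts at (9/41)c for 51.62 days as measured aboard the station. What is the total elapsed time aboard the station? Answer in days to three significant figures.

Leg 1: γ = 2.03; τ_1 = 186.8/2.030 = 92.02 days.
Leg 2: γ = 1/√(1 − 0.2879²) = 1/√0.9171 = 1.044; τ_2 = 286.8/1.044 = 274.7 days.
Leg 3: 124.9 days is already measured aboard the station.
Leg 4: 51.62 days is already measured aboard the station.
Total: 92.02 + 274.7 + 124.9 + 51.62 days.

τ = 543 days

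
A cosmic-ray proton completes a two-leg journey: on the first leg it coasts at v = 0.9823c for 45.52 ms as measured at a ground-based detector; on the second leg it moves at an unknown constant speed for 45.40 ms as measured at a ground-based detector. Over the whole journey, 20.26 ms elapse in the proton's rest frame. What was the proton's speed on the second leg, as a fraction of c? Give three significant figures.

β = 0.966

Leg 1: γ = 1/√(1 − 0.9823²) = 1/√0.03509 = 5.339; τ_1 = 45.52/5.339 = 8.527 ms.
Leg 2: speed unknown; τ_2 = 45.40/γ_2.
Total proper time: 8.527 + τ_2 = 20.26, so τ_2 = 20.26 − 8.527 = 11.73 ms.
γ_2 = 45.40/11.73 = 3.869; β = √(1 − 1/γ²) = √0.9332.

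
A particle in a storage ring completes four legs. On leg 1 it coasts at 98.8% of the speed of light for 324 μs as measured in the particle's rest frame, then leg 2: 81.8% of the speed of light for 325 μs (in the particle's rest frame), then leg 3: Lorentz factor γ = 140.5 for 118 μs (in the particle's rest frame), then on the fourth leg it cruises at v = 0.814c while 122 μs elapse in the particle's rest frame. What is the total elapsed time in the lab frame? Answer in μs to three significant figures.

Leg 1: β = 0.988; γ = 1/√(1 − 0.988²) = 1/√0.02386 = 6.474; Δt_1 = 6.474 × 324 = 2098 μs.
Leg 2: β = 0.818; γ = 1/√(1 − 0.818²) = 1/√0.3309 = 1.738; Δt_2 = 1.738 × 325 = 565.0 μs.
Leg 3: γ = 140.5; Δt_3 = 140.5 × 118 = 1.658×10⁴ μs.
Leg 4: γ = 1/√(1 − 0.814²) = 1/√0.3374 = 1.722; Δt_4 = 1.722 × 122 = 210.0 μs.
Total: 2098 + 565.0 + 1.658×10⁴ + 210.0 μs.

Δt = 1.95×10⁴ μs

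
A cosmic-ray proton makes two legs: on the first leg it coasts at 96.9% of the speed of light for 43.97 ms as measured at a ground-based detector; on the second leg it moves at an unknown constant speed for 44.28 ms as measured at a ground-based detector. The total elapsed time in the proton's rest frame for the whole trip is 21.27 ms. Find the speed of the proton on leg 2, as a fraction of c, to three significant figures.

Leg 1: β = 0.969; γ = 1/√(1 − 0.969²) = 1/√0.06104 = 4.048; τ_1 = 43.97/4.048 = 10.86 ms.
Leg 2: speed unknown; τ_2 = 44.28/γ_2.
Total proper time: 10.86 + τ_2 = 21.27, so τ_2 = 21.27 − 10.86 = 10.41 ms.
γ_2 = 44.28/10.41 = 4.255; β = √(1 − 1/γ²) = √0.9448.

β = 0.972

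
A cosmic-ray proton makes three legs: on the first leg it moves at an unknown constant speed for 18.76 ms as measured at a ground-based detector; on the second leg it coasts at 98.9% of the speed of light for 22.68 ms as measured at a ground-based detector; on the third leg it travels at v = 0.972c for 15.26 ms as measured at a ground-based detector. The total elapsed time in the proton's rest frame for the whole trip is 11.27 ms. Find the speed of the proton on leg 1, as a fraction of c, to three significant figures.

β = 0.973

Leg 1: speed unknown; τ_1 = 18.76/γ_1.
Leg 2: β = 0.989; γ = 1/√(1 − 0.989²) = 1/√0.02188 = 6.761; τ_2 = 22.68/6.761 = 3.355 ms.
Leg 3: γ = 1/√(1 − 0.972²) = 1/√0.05522 = 4.256; τ_3 = 15.26/4.256 = 3.586 ms.
Total proper time: τ_1 + 3.355 + 3.586 = 11.27, so τ_1 = 11.27 − 6.941 = 4.329 ms.
γ_1 = 18.76/4.329 = 4.333; β = √(1 − 1/γ²) = √0.9467.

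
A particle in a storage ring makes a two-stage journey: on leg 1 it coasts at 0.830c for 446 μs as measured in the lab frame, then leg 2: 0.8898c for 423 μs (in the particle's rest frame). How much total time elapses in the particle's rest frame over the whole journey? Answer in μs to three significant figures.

τ = 672 μs

Leg 1: γ = 1/√(1 − 0.830²) = 1/√0.3111 = 1.793; τ_1 = 446/1.793 = 248.8 μs.
Leg 2: 423 μs is already measured in the particle's rest frame.
Total: 248.8 + 423.0 μs.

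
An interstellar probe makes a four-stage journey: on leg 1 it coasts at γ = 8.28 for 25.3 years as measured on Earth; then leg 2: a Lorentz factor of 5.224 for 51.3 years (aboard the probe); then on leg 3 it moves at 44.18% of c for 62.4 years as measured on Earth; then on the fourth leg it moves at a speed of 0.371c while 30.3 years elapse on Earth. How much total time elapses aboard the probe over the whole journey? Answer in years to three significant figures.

Leg 1: γ = 8.28; τ_1 = 25.3/8.280 = 3.056 years.
Leg 2: 51.3 years is already measured aboard the probe.
Leg 3: β = 0.4418; γ = 1/√(1 − 0.4418²) = 1/√0.8048 = 1.115; τ_3 = 62.4/1.115 = 55.98 years.
Leg 4: γ = 1/√(1 − 0.371²) = 1/√0.8624 = 1.077; τ_4 = 30.3/1.077 = 28.14 years.
Total: 3.056 + 51.30 + 55.98 + 28.14 years.

τ = 138 years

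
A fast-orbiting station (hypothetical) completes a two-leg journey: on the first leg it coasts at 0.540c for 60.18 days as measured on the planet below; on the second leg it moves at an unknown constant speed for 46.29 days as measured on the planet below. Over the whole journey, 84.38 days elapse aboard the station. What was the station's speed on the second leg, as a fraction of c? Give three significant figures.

β = 0.685

Leg 1: γ = 1/√(1 − 0.540²) = 1/√0.7084 = 1.188; τ_1 = 60.18/1.188 = 50.65 days.
Leg 2: speed unknown; τ_2 = 46.29/γ_2.
Total proper time: 50.65 + τ_2 = 84.38, so τ_2 = 84.38 − 50.65 = 33.73 days.
γ_2 = 46.29/33.73 = 1.372; β = √(1 − 1/γ²) = √0.4691.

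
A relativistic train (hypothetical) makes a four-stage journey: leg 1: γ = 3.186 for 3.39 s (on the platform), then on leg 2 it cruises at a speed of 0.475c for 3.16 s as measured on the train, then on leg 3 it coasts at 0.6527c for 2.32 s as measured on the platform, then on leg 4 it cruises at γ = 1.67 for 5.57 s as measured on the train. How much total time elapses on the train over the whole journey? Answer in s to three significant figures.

Leg 1: γ = 3.186; τ_1 = 3.39/3.186 = 1.064 s.
Leg 2: 3.16 s is already measured on the train.
Leg 3: γ = 1/√(1 − 0.6527²) = 1/√0.5740 = 1.320; τ_3 = 2.32/1.320 = 1.758 s.
Leg 4: 5.57 s is already measured on the train.
Total: 1.064 + 3.160 + 1.758 + 5.570 s.

τ = 11.6 s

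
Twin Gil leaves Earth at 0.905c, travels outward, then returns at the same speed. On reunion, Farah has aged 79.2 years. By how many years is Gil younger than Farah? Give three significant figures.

Δt − τ = 45.5 years

γ = 1/√(1 − 0.905²) = 1/√0.1810 = 2.351
Gil's elapsed proper time: τ = 79.2/2.351 = 33.69 years.
Age gap = Δt − τ = 79.2 − 33.69 years.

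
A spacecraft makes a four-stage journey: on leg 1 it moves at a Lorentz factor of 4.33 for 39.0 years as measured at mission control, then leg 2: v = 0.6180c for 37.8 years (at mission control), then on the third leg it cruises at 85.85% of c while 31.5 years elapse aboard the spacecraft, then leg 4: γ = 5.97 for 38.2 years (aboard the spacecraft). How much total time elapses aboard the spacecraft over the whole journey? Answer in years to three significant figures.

τ = 108 years

Leg 1: γ = 4.33; τ_1 = 39.0/4.330 = 9.007 years.
Leg 2: γ = 1/√(1 − 0.6180²) = 1/√0.6181 = 1.272; τ_2 = 37.8/1.272 = 29.72 years.
Leg 3: 31.5 years is already measured aboard the spacecraft.
Leg 4: 38.2 years is already measured aboard the spacecraft.
Total: 9.007 + 29.72 + 31.50 + 38.20 years.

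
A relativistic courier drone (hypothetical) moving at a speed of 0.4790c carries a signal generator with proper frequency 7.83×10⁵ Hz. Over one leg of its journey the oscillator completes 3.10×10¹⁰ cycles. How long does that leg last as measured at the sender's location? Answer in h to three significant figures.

γ = 1/√(1 − 0.4790²) = 1/√0.7706 = 1.139
Proper time for N cycles: τ = N/f = 3.10×10¹⁰/(7.83×10⁵) = 3.959×10⁴ s = 11.00 h.
Lab-frame duration Δt = γτ = 1.139 × 11.00 = 12.53 h.

Δt = 12.5 h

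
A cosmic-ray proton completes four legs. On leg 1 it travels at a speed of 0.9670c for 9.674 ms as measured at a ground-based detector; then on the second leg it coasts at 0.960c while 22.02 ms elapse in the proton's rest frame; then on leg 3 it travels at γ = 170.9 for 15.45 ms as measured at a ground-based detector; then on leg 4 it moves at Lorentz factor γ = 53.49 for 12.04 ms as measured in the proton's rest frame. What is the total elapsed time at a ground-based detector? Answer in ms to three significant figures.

Leg 1: 9.674 ms is already measured at a ground-based detector.
Leg 2: γ = 1/√(1 − 0.960²) = 1/√0.07840 = 3.571; Δt_2 = 3.571 × 22.02 = 78.64 ms.
Leg 3: 15.45 ms is already measured at a ground-based detector.
Leg 4: γ = 53.49; Δt_4 = 53.49 × 12.04 = 644.0 ms.
Total: 9.674 + 78.64 + 15.45 + 644.0 ms.

Δt = 748 ms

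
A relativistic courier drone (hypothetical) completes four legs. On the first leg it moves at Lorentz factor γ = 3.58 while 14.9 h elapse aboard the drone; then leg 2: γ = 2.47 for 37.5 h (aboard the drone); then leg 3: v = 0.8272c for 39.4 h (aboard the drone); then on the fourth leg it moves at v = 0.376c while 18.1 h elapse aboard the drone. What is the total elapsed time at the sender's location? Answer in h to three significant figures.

Δt = 236 h

Leg 1: γ = 3.58; Δt_1 = 3.580 × 14.9 = 53.34 h.
Leg 2: γ = 2.47; Δt_2 = 2.470 × 37.5 = 92.62 h.
Leg 3: γ = 1/√(1 − 0.8272²) = 1/√0.3157 = 1.780; Δt_3 = 1.780 × 39.4 = 70.12 h.
Leg 4: γ = 1/√(1 − 0.376²) = 1/√0.8586 = 1.079; Δt_4 = 1.079 × 18.1 = 19.53 h.
Total: 53.34 + 92.62 + 70.12 + 19.53 h.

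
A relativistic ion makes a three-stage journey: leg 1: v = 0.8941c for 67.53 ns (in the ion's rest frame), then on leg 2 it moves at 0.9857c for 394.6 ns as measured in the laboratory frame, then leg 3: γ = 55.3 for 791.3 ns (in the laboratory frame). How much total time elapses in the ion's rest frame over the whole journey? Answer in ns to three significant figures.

τ = 148 ns

Leg 1: 67.53 ns is already measured in the ion's rest frame.
Leg 2: γ = 1/√(1 − 0.9857²) = 1/√0.02840 = 5.934; τ_2 = 394.6/5.934 = 66.49 ns.
Leg 3: γ = 55.3; τ_3 = 791.3/55.30 = 14.31 ns.
Total: 67.53 + 66.49 + 14.31 ns.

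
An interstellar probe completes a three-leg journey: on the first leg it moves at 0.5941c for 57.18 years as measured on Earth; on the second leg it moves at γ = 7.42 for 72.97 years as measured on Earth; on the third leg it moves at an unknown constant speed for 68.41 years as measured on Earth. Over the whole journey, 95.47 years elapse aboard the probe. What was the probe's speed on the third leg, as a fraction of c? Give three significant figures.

β = 0.815

Leg 1: γ = 1/√(1 − 0.5941²) = 1/√0.6470 = 1.243; τ_1 = 57.18/1.243 = 46.00 years.
Leg 2: γ = 7.42; τ_2 = 72.97/7.420 = 9.834 years.
Leg 3: speed unknown; τ_3 = 68.41/γ_3.
Total proper time: 46.00 + 9.834 + τ_3 = 95.47, so τ_3 = 95.47 − 55.83 = 39.64 years.
γ_3 = 68.41/39.64 = 1.726; β = √(1 − 1/γ²) = √0.6642.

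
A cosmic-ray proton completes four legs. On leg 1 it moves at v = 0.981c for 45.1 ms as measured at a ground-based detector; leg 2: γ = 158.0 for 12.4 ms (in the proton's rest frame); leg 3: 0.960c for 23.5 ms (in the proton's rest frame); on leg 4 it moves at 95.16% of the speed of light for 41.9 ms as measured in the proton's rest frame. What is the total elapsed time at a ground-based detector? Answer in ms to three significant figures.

Δt = 2220 ms

Leg 1: 45.1 ms is already measured at a ground-based detector.
Leg 2: γ = 158.0; Δt_2 = 158.0 × 12.4 = 1959 ms.
Leg 3: γ = 1/√(1 − 0.960²) = 25/7 ≈ 3.571; Δt_3 = 3.571 × 23.5 = 83.93 ms.
Leg 4: β = 0.9516; γ = 1/√(1 − 0.9516²) = 1/√0.09446 = 3.254; Δt_4 = 3.254 × 41.9 = 136.3 ms.
Total: 45.10 + 1959 + 83.93 + 136.3 ms.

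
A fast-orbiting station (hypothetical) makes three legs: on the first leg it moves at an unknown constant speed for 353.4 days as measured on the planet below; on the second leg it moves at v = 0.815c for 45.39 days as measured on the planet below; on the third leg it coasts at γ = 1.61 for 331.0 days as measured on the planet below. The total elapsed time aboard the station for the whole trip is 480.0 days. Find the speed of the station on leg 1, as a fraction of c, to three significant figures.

Leg 1: speed unknown; τ_1 = 353.4/γ_1.
Leg 2: γ = 1/√(1 − 0.815²) = 1/√0.3358 = 1.726; τ_2 = 45.39/1.726 = 26.30 days.
Leg 3: γ = 1.61; τ_3 = 331.0/1.610 = 205.6 days.
Total proper time: τ_1 + 26.30 + 205.6 = 480.0, so τ_1 = 480.0 − 231.9 = 248.1 days.
γ_1 = 353.4/248.1 = 1.424; β = √(1 − 1/γ²) = √0.5071.

β = 0.712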